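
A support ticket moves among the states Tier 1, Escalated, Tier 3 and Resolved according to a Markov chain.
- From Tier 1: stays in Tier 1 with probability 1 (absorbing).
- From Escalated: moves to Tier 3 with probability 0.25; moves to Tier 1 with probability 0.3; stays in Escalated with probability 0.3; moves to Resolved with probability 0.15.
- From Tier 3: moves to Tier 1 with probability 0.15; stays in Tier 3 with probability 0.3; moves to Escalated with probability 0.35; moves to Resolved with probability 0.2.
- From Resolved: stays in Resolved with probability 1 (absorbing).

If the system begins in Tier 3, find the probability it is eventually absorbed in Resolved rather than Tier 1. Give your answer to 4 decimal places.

0.4783

Let h(s) be the probability of absorption at Resolved starting from transient state s. Then h(Resolved) = 1 and h(Tier 1) = 0. By first-step analysis:
h(Escalated) = 0.3·0 + 0.3·h(Escalated) + 0.25·h(Tier 3) + 0.15·1
h(Tier 3) = 0.15·0 + 0.35·h(Escalated) + 0.3·h(Tier 3) + 0.2·1
Solving: h(Escalated) = 0.3851, h(Tier 3) = 0.4783.
Starting from Tier 3, the probability is 0.4783.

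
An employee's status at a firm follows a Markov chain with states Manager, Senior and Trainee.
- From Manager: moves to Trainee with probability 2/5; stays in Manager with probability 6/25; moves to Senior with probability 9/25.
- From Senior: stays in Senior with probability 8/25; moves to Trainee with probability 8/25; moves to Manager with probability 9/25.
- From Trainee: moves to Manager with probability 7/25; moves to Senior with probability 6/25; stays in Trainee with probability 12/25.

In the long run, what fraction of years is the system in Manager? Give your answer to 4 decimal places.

Let the stationary distribution be π with π = πP and π_1 + π_2 + π_3 = 1.
π_1 = 0.24·π_1 + 0.36·π_2 + 0.28·π_3
π_2 = 0.36·π_1 + 0.32·π_2 + 0.24·π_3
Solving with the normalization constraint gives π = (0.2922, 0.2990, 0.4088).
So the stationary probability of Manager is 0.2922.

0.2922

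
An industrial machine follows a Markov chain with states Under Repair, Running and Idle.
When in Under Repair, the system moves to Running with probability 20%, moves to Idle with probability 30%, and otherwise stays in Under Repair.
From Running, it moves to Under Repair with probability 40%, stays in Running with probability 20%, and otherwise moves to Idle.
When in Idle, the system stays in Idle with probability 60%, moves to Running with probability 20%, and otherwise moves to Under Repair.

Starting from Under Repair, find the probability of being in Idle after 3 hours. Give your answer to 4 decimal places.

0.4430

Propagate the distribution vector 3 hours from Under Repair.
After 0 hours: (1.0000, 0.0000, 0.0000)
After 1 hour: (0.5000, 0.2000, 0.3000)
After 2 hours: (0.3900, 0.2000, 0.4100)
After 3 hours: (0.3570, 0.2000, 0.4430)
P(in Idle after 3 hours) = 0.4430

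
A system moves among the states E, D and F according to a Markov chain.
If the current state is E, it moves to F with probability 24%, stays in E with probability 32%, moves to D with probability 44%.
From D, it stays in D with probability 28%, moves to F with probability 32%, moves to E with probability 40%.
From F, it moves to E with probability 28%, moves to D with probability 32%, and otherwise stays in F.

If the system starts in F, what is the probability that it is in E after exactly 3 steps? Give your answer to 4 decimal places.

Propagate the distribution vector 3 steps from F.
After 0 steps: (0.0000, 0.0000, 1.0000)
After 1 step: (0.2800, 0.3200, 0.4000)
After 2 steps: (0.3296, 0.3408, 0.3296)
After 3 steps: (0.3341, 0.3459, 0.3200)
P(in E after 3 steps) = 0.3341

0.3341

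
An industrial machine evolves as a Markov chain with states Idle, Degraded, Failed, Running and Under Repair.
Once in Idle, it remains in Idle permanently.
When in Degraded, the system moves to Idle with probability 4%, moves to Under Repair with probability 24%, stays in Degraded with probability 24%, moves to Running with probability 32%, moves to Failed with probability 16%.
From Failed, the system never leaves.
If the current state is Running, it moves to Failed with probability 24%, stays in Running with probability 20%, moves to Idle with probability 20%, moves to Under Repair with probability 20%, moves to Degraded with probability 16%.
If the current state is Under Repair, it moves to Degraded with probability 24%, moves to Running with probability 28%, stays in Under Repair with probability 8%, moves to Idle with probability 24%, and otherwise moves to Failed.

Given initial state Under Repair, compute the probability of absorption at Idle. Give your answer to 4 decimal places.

0.5057

Let h(s) be the probability of absorption at Idle starting from transient state s. Then h(Idle) = 1 and h(Failed) = 0. By first-step analysis:
h(Degraded) = 0.04·1 + 0.24·h(Degraded) + 0.16·0 + 0.32·h(Running) + 0.24·h(Under Repair)
h(Running) = 0.2·1 + 0.16·h(Degraded) + 0.24·0 + 0.2·h(Running) + 0.2·h(Under Repair)
h(Under Repair) = 0.24·1 + 0.24·h(Degraded) + 0.16·0 + 0.28·h(Running) + 0.08·h(Under Repair)
Solving: h(Degraded) = 0.4049, h(Running) = 0.4574, h(Under Repair) = 0.5057.
Starting from Under Repair, the probability is 0.5057.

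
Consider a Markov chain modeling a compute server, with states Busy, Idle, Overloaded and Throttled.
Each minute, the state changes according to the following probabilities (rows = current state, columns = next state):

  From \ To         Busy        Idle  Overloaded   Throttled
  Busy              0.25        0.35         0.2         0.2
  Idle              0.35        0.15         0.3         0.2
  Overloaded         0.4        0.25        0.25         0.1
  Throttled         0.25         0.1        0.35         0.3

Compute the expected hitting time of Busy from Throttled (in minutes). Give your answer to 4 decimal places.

3.2040

Let t(s) be the expected number of minutes to first reach Busy from state s, with t(Busy) = 0. Conditioning on the first minute:
t(Idle) = 1 + 0.15·t(Idle) + 0.3·t(Overloaded) + 0.2·t(Throttled)
t(Overloaded) = 1 + 0.25·t(Idle) + 0.25·t(Overloaded) + 0.1·t(Throttled)
t(Throttled) = 1 + 0.1·t(Idle) + 0.35·t(Overloaded) + 0.3·t(Throttled)
Solving: t(Idle) = 2.8919, t(Overloaded) = 2.7245, t(Throttled) = 3.2040.
Expected minutes from Throttled to Busy: 3.2040.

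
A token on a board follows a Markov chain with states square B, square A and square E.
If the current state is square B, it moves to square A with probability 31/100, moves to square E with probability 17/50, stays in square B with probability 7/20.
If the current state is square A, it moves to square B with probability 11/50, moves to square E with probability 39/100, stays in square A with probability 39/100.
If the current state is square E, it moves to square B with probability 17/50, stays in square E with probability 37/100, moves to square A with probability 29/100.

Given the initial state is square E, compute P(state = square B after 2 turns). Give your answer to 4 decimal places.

0.3086

Sum over the intermediate state after 1 turn:
P = P(square E→square B)·P(square B→square B) + P(square E→square A)·P(square A→square B) + P(square E→square E)·P(square E→square B)
  = 0.34×0.35 + 0.29×0.22 + 0.37×0.34
  = 0.1190 + 0.0638 + 0.1258 = 0.3086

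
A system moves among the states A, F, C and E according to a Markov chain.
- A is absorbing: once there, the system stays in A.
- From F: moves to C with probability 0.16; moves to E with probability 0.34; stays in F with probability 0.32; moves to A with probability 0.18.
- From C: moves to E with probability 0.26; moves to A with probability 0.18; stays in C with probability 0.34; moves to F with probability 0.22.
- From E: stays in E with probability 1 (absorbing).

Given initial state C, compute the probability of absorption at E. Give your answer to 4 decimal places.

0.6083

Let h(s) be the probability of absorption at E starting from transient state s. Then h(E) = 1 and h(A) = 0. By first-step analysis:
h(F) = 0.18·0 + 0.32·h(F) + 0.16·h(C) + 0.34·1
h(C) = 0.18·0 + 0.22·h(F) + 0.34·h(C) + 0.26·1
Solving: h(F) = 0.6431, h(C) = 0.6083.
Starting from C, the probability is 0.6083.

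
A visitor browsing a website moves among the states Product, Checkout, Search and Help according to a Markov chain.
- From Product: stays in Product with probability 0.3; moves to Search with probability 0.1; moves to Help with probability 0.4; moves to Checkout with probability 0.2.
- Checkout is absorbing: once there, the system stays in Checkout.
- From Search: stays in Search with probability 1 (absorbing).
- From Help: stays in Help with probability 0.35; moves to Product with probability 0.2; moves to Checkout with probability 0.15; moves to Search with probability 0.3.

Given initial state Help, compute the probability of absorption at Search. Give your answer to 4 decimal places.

Let h(s) be the probability of absorption at Search starting from transient state s. Then h(Search) = 1 and h(Checkout) = 0. By first-step analysis:
h(Product) = 0.3·h(Product) + 0.2·0 + 0.1·1 + 0.4·h(Help)
h(Help) = 0.2·h(Product) + 0.15·0 + 0.3·1 + 0.35·h(Help)
Solving: h(Product) = 0.4933, h(Help) = 0.6133.
Starting from Help, the probability is 0.6133.

0.6133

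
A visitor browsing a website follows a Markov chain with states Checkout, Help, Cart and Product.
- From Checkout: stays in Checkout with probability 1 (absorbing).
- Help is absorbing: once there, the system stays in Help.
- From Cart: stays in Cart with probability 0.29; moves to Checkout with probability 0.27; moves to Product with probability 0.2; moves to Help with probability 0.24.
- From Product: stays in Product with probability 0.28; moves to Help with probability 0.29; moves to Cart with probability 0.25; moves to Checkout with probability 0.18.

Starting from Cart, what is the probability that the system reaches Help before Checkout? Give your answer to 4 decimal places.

Let h(s) be the probability of absorption at Help starting from transient state s. Then h(Help) = 1 and h(Checkout) = 0. By first-step analysis:
h(Cart) = 0.27·0 + 0.24·1 + 0.29·h(Cart) + 0.2·h(Product)
h(Product) = 0.18·0 + 0.29·1 + 0.25·h(Cart) + 0.28·h(Product)
Solving: h(Cart) = 0.5004, h(Product) = 0.5765.
Starting from Cart, the probability is 0.5004.

0.5004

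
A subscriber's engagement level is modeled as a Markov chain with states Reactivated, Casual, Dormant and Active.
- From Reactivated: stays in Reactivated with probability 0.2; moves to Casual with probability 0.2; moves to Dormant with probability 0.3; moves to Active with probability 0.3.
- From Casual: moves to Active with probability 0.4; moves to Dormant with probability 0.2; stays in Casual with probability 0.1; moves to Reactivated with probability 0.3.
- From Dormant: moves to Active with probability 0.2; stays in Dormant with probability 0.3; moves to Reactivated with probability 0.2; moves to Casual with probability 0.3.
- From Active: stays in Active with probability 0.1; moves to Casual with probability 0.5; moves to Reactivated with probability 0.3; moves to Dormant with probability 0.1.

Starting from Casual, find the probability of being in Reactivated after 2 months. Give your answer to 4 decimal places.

Propagate the distribution vector 2 months from Casual.
After 0 months: (0.0000, 1.0000, 0.0000, 0.0000)
After 1 month: (0.3000, 0.1000, 0.2000, 0.4000)
After 2 months: (0.2500, 0.3300, 0.2100, 0.2100)
P(in Reactivated after 2 months) = 0.2500

0.2500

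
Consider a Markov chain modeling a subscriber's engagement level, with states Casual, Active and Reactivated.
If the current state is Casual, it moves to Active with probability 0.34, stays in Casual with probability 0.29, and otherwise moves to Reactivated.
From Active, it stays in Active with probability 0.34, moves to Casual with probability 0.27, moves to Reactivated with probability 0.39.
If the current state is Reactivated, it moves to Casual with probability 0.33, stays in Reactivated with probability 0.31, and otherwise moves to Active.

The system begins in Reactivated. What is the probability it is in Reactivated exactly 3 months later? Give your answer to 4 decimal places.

Propagate the distribution vector 3 months from Reactivated.
After 0 months: (0.0000, 0.0000, 1.0000)
After 1 month: (0.3300, 0.3600, 0.3100)
After 2 months: (0.2952, 0.3462, 0.3586)
After 3 months: (0.2974, 0.3472, 0.3554)
P(in Reactivated after 3 months) = 0.3554

0.3554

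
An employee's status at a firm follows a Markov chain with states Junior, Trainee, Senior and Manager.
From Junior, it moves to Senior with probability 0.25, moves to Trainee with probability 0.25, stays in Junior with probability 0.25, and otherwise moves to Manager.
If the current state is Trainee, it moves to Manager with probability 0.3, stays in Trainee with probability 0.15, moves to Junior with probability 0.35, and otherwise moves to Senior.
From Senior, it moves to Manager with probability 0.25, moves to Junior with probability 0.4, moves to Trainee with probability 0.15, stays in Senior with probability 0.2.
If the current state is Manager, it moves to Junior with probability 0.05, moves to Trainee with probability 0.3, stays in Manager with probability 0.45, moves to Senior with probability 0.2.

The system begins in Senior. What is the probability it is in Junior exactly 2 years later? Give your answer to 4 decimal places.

Propagate the distribution vector 2 years from Senior.
After 0 years: (0.0000, 0.0000, 1.0000, 0.0000)
After 1 year: (0.4000, 0.1500, 0.2000, 0.2500)
After 2 years: (0.2450, 0.2275, 0.2200, 0.3075)
P(in Junior after 2 years) = 0.2450

0.2450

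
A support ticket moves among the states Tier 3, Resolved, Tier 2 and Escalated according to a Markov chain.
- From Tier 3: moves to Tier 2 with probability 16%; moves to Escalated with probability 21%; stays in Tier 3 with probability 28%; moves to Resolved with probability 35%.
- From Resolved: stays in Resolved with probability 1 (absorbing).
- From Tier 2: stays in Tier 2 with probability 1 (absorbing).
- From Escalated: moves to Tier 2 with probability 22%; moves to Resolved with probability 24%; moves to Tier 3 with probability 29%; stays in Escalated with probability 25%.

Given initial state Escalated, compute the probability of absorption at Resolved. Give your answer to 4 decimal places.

0.5725

Let h(s) be the probability of absorption at Resolved starting from transient state s. Then h(Resolved) = 1 and h(Tier 2) = 0. By first-step analysis:
h(Tier 3) = 0.28·h(Tier 3) + 0.35·1 + 0.16·0 + 0.21·h(Escalated)
h(Escalated) = 0.29·h(Tier 3) + 0.24·1 + 0.22·0 + 0.25·h(Escalated)
Solving: h(Tier 3) = 0.6531, h(Escalated) = 0.5725.
Starting from Escalated, the probability is 0.5725.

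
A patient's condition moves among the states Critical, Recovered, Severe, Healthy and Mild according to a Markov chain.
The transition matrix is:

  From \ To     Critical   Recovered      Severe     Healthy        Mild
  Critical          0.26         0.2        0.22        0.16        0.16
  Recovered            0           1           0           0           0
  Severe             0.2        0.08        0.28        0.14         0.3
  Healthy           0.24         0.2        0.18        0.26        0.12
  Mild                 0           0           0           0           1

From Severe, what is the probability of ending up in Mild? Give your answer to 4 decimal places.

0.6553

Let h(s) be the probability of absorption at Mild starting from transient state s. Then h(Mild) = 1 and h(Recovered) = 0. By first-step analysis:
h(Critical) = 0.26·h(Critical) + 0.2·0 + 0.22·h(Severe) + 0.16·h(Healthy) + 0.16·1
h(Severe) = 0.2·h(Critical) + 0.08·0 + 0.28·h(Severe) + 0.14·h(Healthy) + 0.3·1
h(Healthy) = 0.24·h(Critical) + 0.2·0 + 0.18·h(Severe) + 0.26·h(Healthy) + 0.12·1
Solving: h(Critical) = 0.5168, h(Severe) = 0.6553, h(Healthy) = 0.4892.
Starting from Severe, the probability is 0.6553.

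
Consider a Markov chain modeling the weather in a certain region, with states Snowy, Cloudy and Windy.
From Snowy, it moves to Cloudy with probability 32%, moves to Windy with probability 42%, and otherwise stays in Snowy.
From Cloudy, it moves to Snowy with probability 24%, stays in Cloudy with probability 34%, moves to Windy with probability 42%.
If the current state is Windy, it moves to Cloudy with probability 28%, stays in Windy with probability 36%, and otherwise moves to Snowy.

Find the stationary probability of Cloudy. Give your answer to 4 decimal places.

0.3104

Let the stationary distribution be π with π = πP and π_1 + π_2 + π_3 = 1.
π_1 = 0.26·π_1 + 0.24·π_2 + 0.36·π_3
π_2 = 0.32·π_1 + 0.34·π_2 + 0.28·π_3
Solving with the normalization constraint gives π = (0.2934, 0.3104, 0.3962).
So the stationary probability of Cloudy is 0.3104.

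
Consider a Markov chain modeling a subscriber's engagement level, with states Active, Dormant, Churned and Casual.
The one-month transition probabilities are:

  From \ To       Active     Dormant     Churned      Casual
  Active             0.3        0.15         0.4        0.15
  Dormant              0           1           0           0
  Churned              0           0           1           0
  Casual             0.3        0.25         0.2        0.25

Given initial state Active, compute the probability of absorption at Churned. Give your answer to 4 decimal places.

0.6875

Let h(s) be the probability of absorption at Churned starting from transient state s. Then h(Churned) = 1 and h(Dormant) = 0. By first-step analysis:
h(Active) = 0.3·h(Active) + 0.15·0 + 0.4·1 + 0.15·h(Casual)
h(Casual) = 0.3·h(Active) + 0.25·0 + 0.2·1 + 0.25·h(Casual)
Solving: h(Active) = 0.6875, h(Casual) = 0.5417.
Starting from Active, the probability is 0.6875.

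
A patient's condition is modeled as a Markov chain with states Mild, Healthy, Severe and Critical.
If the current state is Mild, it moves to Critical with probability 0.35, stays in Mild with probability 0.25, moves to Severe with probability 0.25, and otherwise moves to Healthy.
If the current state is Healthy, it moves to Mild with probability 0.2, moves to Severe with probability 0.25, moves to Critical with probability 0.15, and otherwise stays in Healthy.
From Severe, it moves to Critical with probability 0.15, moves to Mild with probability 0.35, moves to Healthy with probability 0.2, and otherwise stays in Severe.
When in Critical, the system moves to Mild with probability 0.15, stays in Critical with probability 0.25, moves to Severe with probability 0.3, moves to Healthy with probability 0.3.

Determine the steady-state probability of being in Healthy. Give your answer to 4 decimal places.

0.2624

Let the stationary distribution be π with π = πP and π_1 + π_2 + π_3 + π_4 = 1.
π_1 = 0.25·π_1 + 0.2·π_2 + 0.35·π_3 + 0.15·π_4
π_2 = 0.15·π_1 + 0.4·π_2 + 0.2·π_3 + 0.3·π_4
π_3 = 0.25·π_1 + 0.25·π_2 + 0.3·π_3 + 0.3·π_4
Solving with the normalization constraint gives π = (0.2423, 0.2624, 0.2748, 0.2205).
So the stationary probability of Healthy is 0.2624.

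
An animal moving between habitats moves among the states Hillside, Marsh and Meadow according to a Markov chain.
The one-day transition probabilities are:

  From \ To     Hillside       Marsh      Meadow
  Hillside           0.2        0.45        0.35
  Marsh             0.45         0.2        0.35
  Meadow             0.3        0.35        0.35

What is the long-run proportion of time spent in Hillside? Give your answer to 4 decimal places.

Let the stationary distribution be π with π = πP and π_1 + π_2 + π_3 = 1.
π_1 = 0.2·π_1 + 0.45·π_2 + 0.3·π_3
π_2 = 0.45·π_1 + 0.2·π_2 + 0.35·π_3
Solving with the normalization constraint gives π = (0.3180, 0.3320, 0.3500).
So the stationary probability of Hillside is 0.3180.

0.3180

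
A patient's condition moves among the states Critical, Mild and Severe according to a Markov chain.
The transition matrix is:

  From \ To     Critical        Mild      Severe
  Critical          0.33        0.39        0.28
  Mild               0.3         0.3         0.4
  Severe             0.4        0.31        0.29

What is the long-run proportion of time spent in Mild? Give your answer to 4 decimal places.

0.3341

Let the stationary distribution be π with π = πP and π_1 + π_2 + π_3 = 1.
π_1 = 0.33·π_1 + 0.3·π_2 + 0.4·π_3
π_2 = 0.39·π_1 + 0.3·π_2 + 0.31·π_3
Solving with the normalization constraint gives π = (0.3426, 0.3341, 0.3233).
So the stationary probability of Mild is 0.3341.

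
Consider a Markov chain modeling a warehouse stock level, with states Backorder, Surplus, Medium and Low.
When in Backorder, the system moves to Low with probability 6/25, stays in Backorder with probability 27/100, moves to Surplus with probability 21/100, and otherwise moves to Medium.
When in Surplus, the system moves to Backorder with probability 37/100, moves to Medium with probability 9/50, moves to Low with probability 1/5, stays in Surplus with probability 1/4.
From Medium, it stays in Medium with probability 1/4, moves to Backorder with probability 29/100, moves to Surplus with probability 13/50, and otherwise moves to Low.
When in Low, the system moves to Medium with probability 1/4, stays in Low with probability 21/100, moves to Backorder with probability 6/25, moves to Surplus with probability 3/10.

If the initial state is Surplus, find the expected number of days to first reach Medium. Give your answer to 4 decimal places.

Let t(s) be the expected number of days to first reach Medium from state s, with t(Medium) = 0. Conditioning on the first day:
t(Backorder) = 1 + 0.27·t(Backorder) + 0.21·t(Surplus) + 0.24·t(Low)
t(Surplus) = 1 + 0.37·t(Backorder) + 0.25·t(Surplus) + 0.2·t(Low)
t(Low) = 1 + 0.24·t(Backorder) + 0.3·t(Surplus) + 0.21·t(Low)
Solving: t(Backorder) = 4.0110, t(Surplus) = 4.4224, t(Low) = 4.1637.
Expected days from Surplus to Medium: 4.4224.

4.4224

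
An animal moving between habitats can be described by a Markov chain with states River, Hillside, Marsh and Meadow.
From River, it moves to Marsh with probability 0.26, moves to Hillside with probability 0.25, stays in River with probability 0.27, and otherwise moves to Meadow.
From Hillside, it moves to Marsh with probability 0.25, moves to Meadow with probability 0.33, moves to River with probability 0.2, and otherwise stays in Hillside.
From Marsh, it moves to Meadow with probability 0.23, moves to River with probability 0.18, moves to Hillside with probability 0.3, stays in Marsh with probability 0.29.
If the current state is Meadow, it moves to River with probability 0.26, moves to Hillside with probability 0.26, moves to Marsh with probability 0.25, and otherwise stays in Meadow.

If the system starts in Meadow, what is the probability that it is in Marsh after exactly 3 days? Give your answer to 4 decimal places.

0.2628

Propagate the distribution vector 3 days from Meadow.
After 0 days: (0.0000, 0.0000, 0.0000, 1.0000)
After 1 day: (0.2600, 0.2600, 0.2500, 0.2300)
After 2 days: (0.2270, 0.2570, 0.2626, 0.2534)
After 3 days: (0.2258, 0.2580, 0.2628, 0.2534)
P(in Marsh after 3 days) = 0.2628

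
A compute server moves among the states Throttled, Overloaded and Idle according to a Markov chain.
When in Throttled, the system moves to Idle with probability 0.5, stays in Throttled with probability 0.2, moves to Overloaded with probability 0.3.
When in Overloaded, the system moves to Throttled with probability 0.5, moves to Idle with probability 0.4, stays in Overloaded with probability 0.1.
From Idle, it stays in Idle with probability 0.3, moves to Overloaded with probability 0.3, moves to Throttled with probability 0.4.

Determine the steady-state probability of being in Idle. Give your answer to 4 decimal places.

0.3958

Let the stationary distribution be π with π = πP and π_1 + π_2 + π_3 = 1.
π_1 = 0.2·π_1 + 0.5·π_2 + 0.4·π_3
π_2 = 0.3·π_1 + 0.1·π_2 + 0.3·π_3
Solving with the normalization constraint gives π = (0.3542, 0.2500, 0.3958).
So the stationary probability of Idle is 0.3958.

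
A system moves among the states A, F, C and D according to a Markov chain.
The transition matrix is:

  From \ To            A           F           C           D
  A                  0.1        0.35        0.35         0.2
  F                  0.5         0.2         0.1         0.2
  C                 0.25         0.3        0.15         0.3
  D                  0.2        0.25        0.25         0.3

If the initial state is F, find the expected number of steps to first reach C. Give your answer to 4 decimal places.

Let t(s) be the expected number of steps to first reach C from state s, with t(C) = 0. Conditioning on the first step:
t(A) = 1 + 0.1·t(A) + 0.35·t(F) + 0.2·t(D)
t(F) = 1 + 0.5·t(A) + 0.2·t(F) + 0.2·t(D)
t(D) = 1 + 0.2·t(A) + 0.25·t(F) + 0.3·t(D)
Solving: t(A) = 3.8983, t(F) = 4.7458, t(D) = 4.2373.
Expected steps from F to C: 4.7458.

4.7458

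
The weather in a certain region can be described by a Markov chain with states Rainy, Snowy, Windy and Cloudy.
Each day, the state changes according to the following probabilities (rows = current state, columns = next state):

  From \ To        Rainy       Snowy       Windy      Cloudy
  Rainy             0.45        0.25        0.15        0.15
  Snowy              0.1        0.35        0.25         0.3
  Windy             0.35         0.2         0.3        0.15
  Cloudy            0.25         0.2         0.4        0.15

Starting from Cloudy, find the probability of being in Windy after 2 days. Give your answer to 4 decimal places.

Propagate the distribution vector 2 days from Cloudy.
After 0 days: (0.0000, 0.0000, 0.0000, 1.0000)
After 1 day: (0.2500, 0.2000, 0.4000, 0.1500)
After 2 days: (0.3100, 0.2425, 0.2675, 0.1800)
P(in Windy after 2 days) = 0.2675

0.2675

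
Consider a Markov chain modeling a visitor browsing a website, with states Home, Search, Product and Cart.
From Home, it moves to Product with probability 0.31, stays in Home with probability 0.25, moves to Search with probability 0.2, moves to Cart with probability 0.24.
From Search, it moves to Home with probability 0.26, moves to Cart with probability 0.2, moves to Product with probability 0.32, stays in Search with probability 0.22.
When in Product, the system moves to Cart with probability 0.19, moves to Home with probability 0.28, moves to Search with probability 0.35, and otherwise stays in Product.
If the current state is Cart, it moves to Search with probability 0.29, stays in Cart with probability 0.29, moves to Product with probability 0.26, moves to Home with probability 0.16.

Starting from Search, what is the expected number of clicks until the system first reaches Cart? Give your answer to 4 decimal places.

Let t(s) be the expected number of clicks to first reach Cart from state s, with t(Cart) = 0. Conditioning on the first click:
t(Home) = 1 + 0.25·t(Home) + 0.2·t(Search) + 0.31·t(Product)
t(Search) = 1 + 0.26·t(Home) + 0.22·t(Search) + 0.32·t(Product)
t(Product) = 1 + 0.28·t(Home) + 0.35·t(Search) + 0.18·t(Product)
Solving: t(Home) = 4.6228, t(Search) = 4.8139, t(Product) = 4.8527.
Expected clicks from Search to Cart: 4.8139.

4.8139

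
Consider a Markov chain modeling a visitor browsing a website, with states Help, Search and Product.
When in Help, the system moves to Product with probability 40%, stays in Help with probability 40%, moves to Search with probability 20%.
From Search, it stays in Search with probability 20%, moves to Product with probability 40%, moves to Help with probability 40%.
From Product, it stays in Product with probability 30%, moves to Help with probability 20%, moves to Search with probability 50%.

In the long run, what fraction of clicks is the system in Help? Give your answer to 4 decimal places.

0.3273

Let the stationary distribution be π with π = πP and π_1 + π_2 + π_3 = 1.
π_1 = 0.4·π_1 + 0.4·π_2 + 0.2·π_3
π_2 = 0.2·π_1 + 0.2·π_2 + 0.5·π_3
Solving with the normalization constraint gives π = (0.3273, 0.3091, 0.3636).
So the stationary probability of Help is 0.3273.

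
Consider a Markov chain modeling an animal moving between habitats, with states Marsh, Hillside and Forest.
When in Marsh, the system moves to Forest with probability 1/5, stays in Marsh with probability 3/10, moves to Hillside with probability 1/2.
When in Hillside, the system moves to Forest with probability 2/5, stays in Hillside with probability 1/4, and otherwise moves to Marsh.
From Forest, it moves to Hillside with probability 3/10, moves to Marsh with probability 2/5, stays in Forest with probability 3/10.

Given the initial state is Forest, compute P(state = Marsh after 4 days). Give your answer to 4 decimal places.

0.3477

Propagate the distribution vector 4 days from Forest.
After 0 days: (0.0000, 0.0000, 1.0000)
After 1 day: (0.4000, 0.3000, 0.3000)
After 2 days: (0.3450, 0.3650, 0.2900)
After 3 days: (0.3473, 0.3508, 0.3020)
After 4 days: (0.3477, 0.3519, 0.3004)
P(in Marsh after 4 days) = 0.3477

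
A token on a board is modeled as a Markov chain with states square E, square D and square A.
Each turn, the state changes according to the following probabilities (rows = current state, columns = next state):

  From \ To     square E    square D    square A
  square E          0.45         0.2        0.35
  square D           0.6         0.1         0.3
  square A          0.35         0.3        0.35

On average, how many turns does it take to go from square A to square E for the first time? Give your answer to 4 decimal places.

2.4242

Let t(s) be the expected number of turns to first reach square E from state s, with t(square E) = 0. Conditioning on the first turn:
t(square D) = 1 + 0.1·t(square D) + 0.3·t(square A)
t(square A) = 1 + 0.3·t(square D) + 0.35·t(square A)
Solving: t(square D) = 1.9192, t(square A) = 2.4242.
Expected turns from square A to square E: 2.4242.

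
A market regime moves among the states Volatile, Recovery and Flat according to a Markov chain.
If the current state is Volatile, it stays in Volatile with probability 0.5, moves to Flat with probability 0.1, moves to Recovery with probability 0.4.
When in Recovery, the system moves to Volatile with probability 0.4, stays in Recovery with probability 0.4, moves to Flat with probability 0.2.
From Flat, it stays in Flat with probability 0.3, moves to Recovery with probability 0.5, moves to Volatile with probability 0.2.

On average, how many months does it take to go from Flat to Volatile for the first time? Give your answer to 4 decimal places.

Let t(s) be the expected number of months to first reach Volatile from state s, with t(Volatile) = 0. Conditioning on the first month:
t(Recovery) = 1 + 0.4·t(Recovery) + 0.2·t(Flat)
t(Flat) = 1 + 0.5·t(Recovery) + 0.3·t(Flat)
Solving: t(Recovery) = 2.8125, t(Flat) = 3.4375.
Expected months from Flat to Volatile: 3.4375.

3.4375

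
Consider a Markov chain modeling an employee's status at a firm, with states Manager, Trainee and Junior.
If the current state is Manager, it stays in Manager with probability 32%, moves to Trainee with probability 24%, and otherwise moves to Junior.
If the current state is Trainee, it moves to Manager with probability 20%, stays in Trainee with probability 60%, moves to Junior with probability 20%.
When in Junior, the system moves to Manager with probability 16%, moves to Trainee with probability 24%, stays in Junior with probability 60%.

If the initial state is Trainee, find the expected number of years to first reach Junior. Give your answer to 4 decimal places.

3.9286

Let t(s) be the expected number of years to first reach Junior from state s, with t(Junior) = 0. Conditioning on the first year:
t(Manager) = 1 + 0.32·t(Manager) + 0.24·t(Trainee)
t(Trainee) = 1 + 0.2·t(Manager) + 0.6·t(Trainee)
Solving: t(Manager) = 2.8571, t(Trainee) = 3.9286.
Expected years from Trainee to Junior: 3.9286.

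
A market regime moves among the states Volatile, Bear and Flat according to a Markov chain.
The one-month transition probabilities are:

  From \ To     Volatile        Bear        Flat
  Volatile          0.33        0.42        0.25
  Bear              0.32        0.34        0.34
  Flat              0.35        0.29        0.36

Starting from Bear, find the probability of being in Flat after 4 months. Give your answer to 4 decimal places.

0.3164

Propagate the distribution vector 4 months from Bear.
After 0 months: (0.0000, 1.0000, 0.0000)
After 1 month: (0.3200, 0.3400, 0.3400)
After 2 months: (0.3334, 0.3486, 0.3180)
After 3 months: (0.3329, 0.3508, 0.3164)
After 4 months: (0.3328, 0.3508, 0.3164)
P(in Flat after 4 months) = 0.3164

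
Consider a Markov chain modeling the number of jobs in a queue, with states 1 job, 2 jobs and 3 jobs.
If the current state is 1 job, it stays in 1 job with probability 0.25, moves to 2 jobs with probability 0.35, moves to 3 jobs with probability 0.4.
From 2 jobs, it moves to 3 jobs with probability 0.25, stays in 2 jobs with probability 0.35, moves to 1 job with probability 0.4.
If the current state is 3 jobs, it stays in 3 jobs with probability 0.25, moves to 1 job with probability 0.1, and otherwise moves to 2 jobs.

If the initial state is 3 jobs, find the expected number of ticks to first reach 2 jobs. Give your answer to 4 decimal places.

1.6268

Let t(s) be the expected number of ticks to first reach 2 jobs from state s, with t(2 jobs) = 0. Conditioning on the first tick:
t(1 job) = 1 + 0.25·t(1 job) + 0.4·t(3 jobs)
t(3 jobs) = 1 + 0.1·t(1 job) + 0.25·t(3 jobs)
Solving: t(1 job) = 2.2010, t(3 jobs) = 1.6268.
Expected ticks from 3 jobs to 2 jobs: 1.6268.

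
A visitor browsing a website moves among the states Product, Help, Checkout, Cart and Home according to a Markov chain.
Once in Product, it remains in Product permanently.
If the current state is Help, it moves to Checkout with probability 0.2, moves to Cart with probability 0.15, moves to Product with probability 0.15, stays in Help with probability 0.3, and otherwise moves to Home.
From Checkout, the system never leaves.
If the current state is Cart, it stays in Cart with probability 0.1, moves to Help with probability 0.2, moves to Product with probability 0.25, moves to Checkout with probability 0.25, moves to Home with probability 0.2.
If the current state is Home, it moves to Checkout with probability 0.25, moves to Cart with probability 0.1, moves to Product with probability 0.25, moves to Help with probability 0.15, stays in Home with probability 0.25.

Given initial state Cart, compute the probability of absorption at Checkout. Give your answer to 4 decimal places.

Let h(s) be the probability of absorption at Checkout starting from transient state s. Then h(Checkout) = 1 and h(Product) = 0. By first-step analysis:
h(Help) = 0.15·0 + 0.3·h(Help) + 0.2·1 + 0.15·h(Cart) + 0.2·h(Home)
h(Cart) = 0.25·0 + 0.2·h(Help) + 0.25·1 + 0.1·h(Cart) + 0.2·h(Home)
h(Home) = 0.25·0 + 0.15·h(Help) + 0.25·1 + 0.1·h(Cart) + 0.25·h(Home)
Solving: h(Help) = 0.5409, h(Cart) = 0.5112, h(Home) = 0.5097.
Starting from Cart, the probability is 0.5112.

0.5112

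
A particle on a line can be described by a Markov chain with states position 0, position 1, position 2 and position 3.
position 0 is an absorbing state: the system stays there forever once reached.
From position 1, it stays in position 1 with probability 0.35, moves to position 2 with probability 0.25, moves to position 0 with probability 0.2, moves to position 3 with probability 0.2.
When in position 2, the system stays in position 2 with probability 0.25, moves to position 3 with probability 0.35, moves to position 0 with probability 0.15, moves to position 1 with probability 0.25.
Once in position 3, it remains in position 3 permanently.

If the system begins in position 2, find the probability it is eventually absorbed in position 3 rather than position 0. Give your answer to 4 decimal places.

0.6529

Let h(s) be the probability of absorption at position 3 starting from transient state s. Then h(position 3) = 1 and h(position 0) = 0. By first-step analysis:
h(position 1) = 0.2·0 + 0.35·h(position 1) + 0.25·h(position 2) + 0.2·1
h(position 2) = 0.15·0 + 0.25·h(position 1) + 0.25·h(position 2) + 0.35·1
Solving: h(position 1) = 0.5588, h(position 2) = 0.6529.
Starting from position 2, the probability is 0.6529.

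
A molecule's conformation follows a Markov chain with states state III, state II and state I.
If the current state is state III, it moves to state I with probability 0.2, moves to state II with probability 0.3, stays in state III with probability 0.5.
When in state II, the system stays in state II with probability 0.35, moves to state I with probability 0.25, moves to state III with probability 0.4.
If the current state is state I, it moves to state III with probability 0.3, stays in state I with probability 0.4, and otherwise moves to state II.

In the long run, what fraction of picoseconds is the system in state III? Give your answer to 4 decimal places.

0.4145

Let the stationary distribution be π with π = πP and π_1 + π_2 + π_3 = 1.
π_1 = 0.5·π_1 + 0.4·π_2 + 0.3·π_3
π_2 = 0.3·π_1 + 0.35·π_2 + 0.3·π_3
Solving with the normalization constraint gives π = (0.4145, 0.3158, 0.2697).
So the stationary probability of state III is 0.4145.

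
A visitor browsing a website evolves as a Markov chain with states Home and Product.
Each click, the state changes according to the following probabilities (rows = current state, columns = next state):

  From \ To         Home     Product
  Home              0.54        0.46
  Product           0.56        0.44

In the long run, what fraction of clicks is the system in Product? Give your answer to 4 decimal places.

Let the stationary distribution be π with π = πP and π_1 + π_2 = 1.
π_1 = 0.54·π_1 + 0.56·π_2
Solving with the normalization constraint gives π = (0.5490, 0.4510).
So the stationary probability of Product is 0.4510.

0.4510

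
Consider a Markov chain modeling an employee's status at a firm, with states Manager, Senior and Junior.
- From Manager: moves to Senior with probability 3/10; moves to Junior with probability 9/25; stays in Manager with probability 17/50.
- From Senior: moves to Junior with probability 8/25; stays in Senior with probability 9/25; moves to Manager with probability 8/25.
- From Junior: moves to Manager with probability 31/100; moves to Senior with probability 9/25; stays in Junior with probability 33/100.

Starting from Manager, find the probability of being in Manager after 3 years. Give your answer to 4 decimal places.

Propagate the distribution vector 3 years from Manager.
After 0 years: (1.0000, 0.0000, 0.0000)
After 1 year: (0.3400, 0.3000, 0.3600)
After 2 years: (0.3232, 0.3396, 0.3372)
After 3 years: (0.3231, 0.3406, 0.3363)
P(in Manager after 3 years) = 0.3231

0.3231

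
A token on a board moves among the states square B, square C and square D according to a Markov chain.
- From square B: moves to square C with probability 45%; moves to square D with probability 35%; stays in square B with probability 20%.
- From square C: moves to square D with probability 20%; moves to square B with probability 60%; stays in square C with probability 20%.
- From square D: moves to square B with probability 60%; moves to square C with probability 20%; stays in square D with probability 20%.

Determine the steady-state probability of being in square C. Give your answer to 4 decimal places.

0.3071

Let the stationary distribution be π with π = πP and π_1 + π_2 + π_3 = 1.
π_1 = 0.2·π_1 + 0.6·π_2 + 0.6·π_3
π_2 = 0.45·π_1 + 0.2·π_2 + 0.2·π_3
Solving with the normalization constraint gives π = (0.4286, 0.3071, 0.2643).
So the stationary probability of square C is 0.3071.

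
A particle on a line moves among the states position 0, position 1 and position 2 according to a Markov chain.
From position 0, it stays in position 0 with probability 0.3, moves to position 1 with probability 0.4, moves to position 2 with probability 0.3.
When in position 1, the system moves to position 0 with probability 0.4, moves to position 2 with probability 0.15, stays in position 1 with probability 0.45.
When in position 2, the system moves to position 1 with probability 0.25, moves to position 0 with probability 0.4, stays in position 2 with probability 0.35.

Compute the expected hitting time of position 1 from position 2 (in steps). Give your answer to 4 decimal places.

3.2836

Let t(s) be the expected number of steps to first reach position 1 from state s, with t(position 1) = 0. Conditioning on the first step:
t(position 0) = 1 + 0.3·t(position 0) + 0.3·t(position 2)
t(position 2) = 1 + 0.4·t(position 0) + 0.35·t(position 2)
Solving: t(position 0) = 2.8358, t(position 2) = 3.2836.
Expected steps from position 2 to position 1: 3.2836.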